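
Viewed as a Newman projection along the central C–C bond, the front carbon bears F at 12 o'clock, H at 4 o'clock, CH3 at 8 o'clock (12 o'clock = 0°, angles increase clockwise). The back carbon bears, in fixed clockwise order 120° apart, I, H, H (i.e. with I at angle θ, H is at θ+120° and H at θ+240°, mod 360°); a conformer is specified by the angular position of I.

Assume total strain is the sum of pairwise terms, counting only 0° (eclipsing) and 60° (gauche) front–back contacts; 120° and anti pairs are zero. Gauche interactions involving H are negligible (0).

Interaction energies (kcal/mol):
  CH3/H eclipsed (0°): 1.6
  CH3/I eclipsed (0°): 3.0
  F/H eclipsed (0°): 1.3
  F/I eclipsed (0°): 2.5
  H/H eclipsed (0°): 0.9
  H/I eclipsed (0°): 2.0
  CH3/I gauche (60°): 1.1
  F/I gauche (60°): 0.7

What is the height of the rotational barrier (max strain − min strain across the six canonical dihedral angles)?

4.5 kcal/mol

I at 0° is eclipsed. F at 0° is eclipsed with I at 0° (2.5); H at 120° is eclipsed with H at 120° (0.9); CH3 at 240° is eclipsed with H at 240° (1.6). Total 5.0 kcal/mol.
I at 60° is staggered. F at 0° is gauche with I at 60° (0.7). Total 0.7 kcal/mol.
I at 120° is eclipsed. F at 0° is eclipsed with H at 0° (1.3); H at 120° is eclipsed with I at 120° (2.0); CH3 at 240° is eclipsed with H at 240° (1.6). Total 4.9 kcal/mol.
I at 180° is staggered. CH3 at 240° is gauche with I at 180° (1.1). Total 1.1 kcal/mol.
I at 240° is eclipsed. F at 0° is eclipsed with H at 0° (1.3); H at 120° is eclipsed with H at 120° (0.9); CH3 at 240° is eclipsed with I at 240° (3.0). Total 5.2 kcal/mol.
I at 300° is staggered. F at 0° is gauche with I at 300° (0.7); CH3 at 240° is gauche with I at 300° (1.1). Total 1.8 kcal/mol.
Max at 240° (5.2 kcal/mol), min at 60° (0.7 kcal/mol); barrier = 4.5 kcal/mol.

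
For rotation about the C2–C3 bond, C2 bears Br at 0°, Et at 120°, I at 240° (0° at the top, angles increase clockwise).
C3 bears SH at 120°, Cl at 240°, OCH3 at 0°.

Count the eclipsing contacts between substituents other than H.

Non-H eclipsing pairs: Br(0°)/OCH3(0°); Et(120°)/SH(120°); I(240°)/Cl(240°) — 3 interactions.

3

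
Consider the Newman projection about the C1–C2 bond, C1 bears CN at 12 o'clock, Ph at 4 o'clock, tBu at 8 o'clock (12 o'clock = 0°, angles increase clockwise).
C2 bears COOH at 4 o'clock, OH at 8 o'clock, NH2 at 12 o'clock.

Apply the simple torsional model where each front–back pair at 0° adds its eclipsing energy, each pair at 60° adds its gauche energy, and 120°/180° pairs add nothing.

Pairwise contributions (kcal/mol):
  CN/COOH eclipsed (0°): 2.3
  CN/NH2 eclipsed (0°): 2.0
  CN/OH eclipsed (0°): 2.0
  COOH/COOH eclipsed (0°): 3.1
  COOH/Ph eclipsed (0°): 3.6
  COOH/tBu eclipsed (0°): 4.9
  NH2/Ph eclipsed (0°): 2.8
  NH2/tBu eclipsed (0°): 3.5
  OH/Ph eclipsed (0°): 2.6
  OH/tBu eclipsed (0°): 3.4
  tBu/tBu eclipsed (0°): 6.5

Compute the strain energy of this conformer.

9.0 kcal/mol

This conformer (eclipsed): CN–NH2 eclipsed, Ph–COOH eclipsed, tBu–OH eclipsed; 2.0 + 3.6 + 3.4 = 9.0 kcal/mol.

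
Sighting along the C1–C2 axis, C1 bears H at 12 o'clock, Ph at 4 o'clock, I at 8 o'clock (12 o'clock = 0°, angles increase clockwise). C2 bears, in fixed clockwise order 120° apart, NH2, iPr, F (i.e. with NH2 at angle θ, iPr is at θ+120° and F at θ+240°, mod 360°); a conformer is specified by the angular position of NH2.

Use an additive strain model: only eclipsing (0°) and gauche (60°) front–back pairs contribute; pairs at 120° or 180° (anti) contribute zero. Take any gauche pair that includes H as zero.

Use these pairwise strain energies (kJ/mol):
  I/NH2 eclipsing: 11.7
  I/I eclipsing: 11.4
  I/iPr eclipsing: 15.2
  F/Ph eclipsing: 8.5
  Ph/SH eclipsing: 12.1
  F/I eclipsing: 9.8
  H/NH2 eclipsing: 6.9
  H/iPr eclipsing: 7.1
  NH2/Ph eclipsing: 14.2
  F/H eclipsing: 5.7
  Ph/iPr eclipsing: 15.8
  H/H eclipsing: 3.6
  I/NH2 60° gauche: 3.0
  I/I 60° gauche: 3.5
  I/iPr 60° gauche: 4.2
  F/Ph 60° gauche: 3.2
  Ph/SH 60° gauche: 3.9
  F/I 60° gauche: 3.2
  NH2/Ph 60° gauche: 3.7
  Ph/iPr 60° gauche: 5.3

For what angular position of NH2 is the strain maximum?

120°

NH2 at 0° is eclipsed. H at 0° is eclipsed with NH2 at 0° (6.9); Ph at 120° is eclipsed with iPr at 120° (15.8); I at 240° is eclipsed with F at 240° (9.8). Total 32.5 kJ/mol.
NH2 at 60° is staggered. Ph at 120° is gauche with NH2 at 60° (3.7); Ph at 120° is gauche with iPr at 180° (5.3); I at 240° is gauche with iPr at 180° (4.2); I at 240° is gauche with F at 300° (3.2). Total 16.4 kJ/mol.
NH2 at 120° is eclipsed. H at 0° is eclipsed with F at 0° (5.7); Ph at 120° is eclipsed with NH2 at 120° (14.2); I at 240° is eclipsed with iPr at 240° (15.2). Total 35.1 kJ/mol.
NH2 at 180° is staggered. Ph at 120° is gauche with NH2 at 180° (3.7); Ph at 120° is gauche with F at 60° (3.2); I at 240° is gauche with NH2 at 180° (3.0); I at 240° is gauche with iPr at 300° (4.2). Total 14.1 kJ/mol.
NH2 at 240° is eclipsed. H at 0° is eclipsed with iPr at 0° (7.1); Ph at 120° is eclipsed with F at 120° (8.5); I at 240° is eclipsed with NH2 at 240° (11.7). Total 27.3 kJ/mol.
NH2 at 300° is staggered. Ph at 120° is gauche with iPr at 60° (5.3); Ph at 120° is gauche with F at 180° (3.2); I at 240° is gauche with NH2 at 300° (3.0); I at 240° is gauche with F at 180° (3.2). Total 14.7 kJ/mol.
The maximum (35.1 kJ/mol) occurs with NH2 at 120°.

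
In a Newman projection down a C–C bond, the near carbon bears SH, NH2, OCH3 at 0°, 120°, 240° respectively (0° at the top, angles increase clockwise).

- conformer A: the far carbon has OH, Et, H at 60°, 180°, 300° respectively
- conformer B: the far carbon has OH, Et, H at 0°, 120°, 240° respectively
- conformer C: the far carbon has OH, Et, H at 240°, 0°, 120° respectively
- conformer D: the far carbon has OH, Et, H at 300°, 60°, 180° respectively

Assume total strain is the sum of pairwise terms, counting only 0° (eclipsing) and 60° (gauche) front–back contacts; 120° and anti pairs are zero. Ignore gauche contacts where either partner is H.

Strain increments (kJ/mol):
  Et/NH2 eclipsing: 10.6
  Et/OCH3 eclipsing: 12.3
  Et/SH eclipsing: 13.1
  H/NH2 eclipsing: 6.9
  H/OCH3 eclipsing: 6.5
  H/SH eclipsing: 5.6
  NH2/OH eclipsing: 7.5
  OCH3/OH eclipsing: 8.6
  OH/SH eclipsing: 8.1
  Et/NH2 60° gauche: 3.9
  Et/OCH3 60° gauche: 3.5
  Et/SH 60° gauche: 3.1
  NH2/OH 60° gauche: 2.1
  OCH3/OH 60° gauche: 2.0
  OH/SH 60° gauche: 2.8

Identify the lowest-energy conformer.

D

A (staggered): SH(0°)/OH(60°) gauche 2.8; NH2(120°)/OH(60°) gauche 2.1; NH2(120°)/Et(180°) gauche 3.9; OCH3(240°)/Et(180°) gauche 3.5 → 12.3 kJ/mol.
B (eclipsed): SH(0°)/OH(0°) eclipsed 8.1; NH2(120°)/Et(120°) eclipsed 10.6; OCH3(240°)/H(240°) eclipsed 6.5 → 25.2 kJ/mol.
C (eclipsed): SH(0°)/Et(0°) eclipsed 13.1; NH2(120°)/H(120°) eclipsed 6.9; OCH3(240°)/OH(240°) eclipsed 8.6 → 28.6 kJ/mol.
D (staggered): SH(0°)/OH(300°) gauche 2.8; SH(0°)/Et(60°) gauche 3.1; NH2(120°)/Et(60°) gauche 3.9; OCH3(240°)/OH(300°) gauche 2.0 → 11.8 kJ/mol.
D has the lowest total (11.8 kJ/mol).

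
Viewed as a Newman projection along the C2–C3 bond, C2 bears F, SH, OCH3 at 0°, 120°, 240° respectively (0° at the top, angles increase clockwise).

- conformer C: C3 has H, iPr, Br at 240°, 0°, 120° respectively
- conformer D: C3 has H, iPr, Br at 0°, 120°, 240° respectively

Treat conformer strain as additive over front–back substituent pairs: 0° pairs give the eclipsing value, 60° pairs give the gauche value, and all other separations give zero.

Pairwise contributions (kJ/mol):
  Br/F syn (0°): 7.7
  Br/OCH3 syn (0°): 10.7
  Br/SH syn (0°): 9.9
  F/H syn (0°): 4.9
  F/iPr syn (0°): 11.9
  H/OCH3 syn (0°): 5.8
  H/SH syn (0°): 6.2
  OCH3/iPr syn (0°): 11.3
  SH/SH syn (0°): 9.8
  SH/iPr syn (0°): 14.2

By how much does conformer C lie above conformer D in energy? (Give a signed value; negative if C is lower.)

C (eclipsed): F(0°)/iPr(0°) eclipsed 11.9; SH(120°)/Br(120°) eclipsed 9.9; OCH3(240°)/H(240°) eclipsed 5.8 → 27.6 kJ/mol.
D (eclipsed): F(0°)/H(0°) eclipsed 4.9; SH(120°)/iPr(120°) eclipsed 14.2; OCH3(240°)/Br(240°) eclipsed 10.7 → 29.8 kJ/mol.
E(C) − E(D) = 27.6 − 29.8 = -2.2 kJ/mol.

-2.2 kJ/mol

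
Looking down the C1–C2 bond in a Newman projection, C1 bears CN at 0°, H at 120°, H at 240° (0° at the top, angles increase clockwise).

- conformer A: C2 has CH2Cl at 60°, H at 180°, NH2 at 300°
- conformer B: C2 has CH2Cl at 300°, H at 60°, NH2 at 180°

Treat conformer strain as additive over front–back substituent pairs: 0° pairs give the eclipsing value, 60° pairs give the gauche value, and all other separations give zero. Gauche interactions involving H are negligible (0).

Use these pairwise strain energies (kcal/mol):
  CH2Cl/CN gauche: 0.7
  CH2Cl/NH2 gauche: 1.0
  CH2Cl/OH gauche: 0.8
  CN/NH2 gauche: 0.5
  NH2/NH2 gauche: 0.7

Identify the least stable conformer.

A

A (staggered): CN–CH2Cl gauche, CN–NH2 gauche; 0.7 + 0.5 = 1.2 kcal/mol.
B (staggered): CN–CH2Cl gauche; 0.7 = 0.7 kcal/mol.
A has the highest total (1.2 kcal/mol).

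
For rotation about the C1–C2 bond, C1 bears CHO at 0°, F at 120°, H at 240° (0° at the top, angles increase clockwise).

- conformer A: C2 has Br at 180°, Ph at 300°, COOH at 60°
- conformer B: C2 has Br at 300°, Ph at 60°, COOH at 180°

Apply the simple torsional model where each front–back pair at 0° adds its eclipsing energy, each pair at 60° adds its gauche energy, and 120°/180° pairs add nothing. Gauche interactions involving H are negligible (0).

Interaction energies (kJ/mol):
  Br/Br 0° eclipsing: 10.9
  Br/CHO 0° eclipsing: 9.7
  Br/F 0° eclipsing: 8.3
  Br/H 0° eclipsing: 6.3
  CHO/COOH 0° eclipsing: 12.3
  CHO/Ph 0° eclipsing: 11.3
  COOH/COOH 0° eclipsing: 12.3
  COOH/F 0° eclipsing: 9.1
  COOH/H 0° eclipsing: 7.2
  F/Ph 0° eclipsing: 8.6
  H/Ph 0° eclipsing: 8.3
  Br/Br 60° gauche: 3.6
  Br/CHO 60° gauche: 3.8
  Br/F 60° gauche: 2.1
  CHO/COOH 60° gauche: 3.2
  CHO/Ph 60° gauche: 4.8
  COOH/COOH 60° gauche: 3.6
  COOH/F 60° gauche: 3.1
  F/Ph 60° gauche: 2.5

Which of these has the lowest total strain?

A

A (staggered): CHO–Ph gauche, CHO–COOH gauche, F–Br gauche, F–COOH gauche; 4.8 + 3.2 + 2.1 + 3.1 = 13.2 kJ/mol.
B (staggered): CHO–Br gauche, CHO–Ph gauche, F–Ph gauche, F–COOH gauche; 3.8 + 4.8 + 2.5 + 3.1 = 14.2 kJ/mol.
A has the lowest total (13.2 kJ/mol).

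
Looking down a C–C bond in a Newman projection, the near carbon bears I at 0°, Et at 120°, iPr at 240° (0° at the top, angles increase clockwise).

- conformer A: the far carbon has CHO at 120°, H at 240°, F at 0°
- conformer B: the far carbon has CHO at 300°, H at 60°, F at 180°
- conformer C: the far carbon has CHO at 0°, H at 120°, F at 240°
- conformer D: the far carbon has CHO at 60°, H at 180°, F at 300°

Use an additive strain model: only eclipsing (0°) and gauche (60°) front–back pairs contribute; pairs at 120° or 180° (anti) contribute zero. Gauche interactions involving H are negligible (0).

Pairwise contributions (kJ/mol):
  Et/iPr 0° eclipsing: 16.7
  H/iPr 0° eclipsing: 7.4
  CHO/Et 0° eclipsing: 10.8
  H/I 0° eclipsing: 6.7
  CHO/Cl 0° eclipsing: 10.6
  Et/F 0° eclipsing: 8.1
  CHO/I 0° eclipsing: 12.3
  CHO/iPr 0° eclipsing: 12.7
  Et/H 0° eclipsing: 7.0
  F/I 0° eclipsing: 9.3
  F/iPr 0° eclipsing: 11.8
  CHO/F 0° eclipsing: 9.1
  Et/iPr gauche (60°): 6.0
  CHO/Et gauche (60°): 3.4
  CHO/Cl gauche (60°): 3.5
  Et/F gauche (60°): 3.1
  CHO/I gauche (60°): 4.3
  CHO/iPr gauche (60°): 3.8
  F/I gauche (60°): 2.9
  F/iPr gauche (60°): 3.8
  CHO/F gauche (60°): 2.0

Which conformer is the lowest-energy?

D

A (eclipsed): I(0°)/F(0°) eclipsed 9.3; Et(120°)/CHO(120°) eclipsed 10.8; iPr(240°)/H(240°) eclipsed 7.4 → 27.5 kJ/mol.
B (staggered): I(0°)/CHO(300°) gauche 4.3; Et(120°)/F(180°) gauche 3.1; iPr(240°)/CHO(300°) gauche 3.8; iPr(240°)/F(180°) gauche 3.8 → 15.0 kJ/mol.
C (eclipsed): I(0°)/CHO(0°) eclipsed 12.3; Et(120°)/H(120°) eclipsed 7.0; iPr(240°)/F(240°) eclipsed 11.8 → 31.1 kJ/mol.
D (staggered): I(0°)/CHO(60°) gauche 4.3; I(0°)/F(300°) gauche 2.9; Et(120°)/CHO(60°) gauche 3.4; iPr(240°)/F(300°) gauche 3.8 → 14.4 kJ/mol.
D has the lowest total (14.4 kJ/mol).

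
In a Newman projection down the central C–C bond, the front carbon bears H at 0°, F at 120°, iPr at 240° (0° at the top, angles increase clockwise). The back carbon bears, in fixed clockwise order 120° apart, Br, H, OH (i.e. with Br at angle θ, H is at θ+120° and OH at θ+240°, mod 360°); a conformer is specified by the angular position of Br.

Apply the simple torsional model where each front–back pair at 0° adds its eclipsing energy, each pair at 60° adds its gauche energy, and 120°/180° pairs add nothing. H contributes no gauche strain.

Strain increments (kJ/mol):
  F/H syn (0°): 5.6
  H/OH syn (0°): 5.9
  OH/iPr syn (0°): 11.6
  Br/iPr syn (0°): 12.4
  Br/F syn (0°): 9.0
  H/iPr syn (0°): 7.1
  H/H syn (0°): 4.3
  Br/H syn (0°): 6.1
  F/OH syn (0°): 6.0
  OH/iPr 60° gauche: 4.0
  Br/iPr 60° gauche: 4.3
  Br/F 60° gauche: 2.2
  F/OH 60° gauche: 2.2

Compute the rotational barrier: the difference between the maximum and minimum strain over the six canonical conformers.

17.1 kJ/mol

Br at 0° (eclipsed): H–Br eclipsed, F–H eclipsed, iPr–OH eclipsed; 6.1 + 5.6 + 11.6 = 23.3 kJ/mol.
Br at 60° (staggered): F–Br gauche, iPr–OH gauche; 2.2 + 4.0 = 6.2 kJ/mol.
Br at 120° (eclipsed): H–OH eclipsed, F–Br eclipsed, iPr–H eclipsed; 5.9 + 9.0 + 7.1 = 22.0 kJ/mol.
Br at 180° (staggered): F–Br gauche, F–OH gauche, iPr–Br gauche; 2.2 + 2.2 + 4.3 = 8.7 kJ/mol.
Br at 240° (eclipsed): H–H eclipsed, F–OH eclipsed, iPr–Br eclipsed; 4.3 + 6.0 + 12.4 = 22.7 kJ/mol.
Br at 300° (staggered): F–OH gauche, iPr–Br gauche, iPr–OH gauche; 2.2 + 4.3 + 4.0 = 10.5 kJ/mol.
Max at 0° (23.3 kJ/mol), min at 60° (6.2 kJ/mol); barrier = 17.1 kJ/mol.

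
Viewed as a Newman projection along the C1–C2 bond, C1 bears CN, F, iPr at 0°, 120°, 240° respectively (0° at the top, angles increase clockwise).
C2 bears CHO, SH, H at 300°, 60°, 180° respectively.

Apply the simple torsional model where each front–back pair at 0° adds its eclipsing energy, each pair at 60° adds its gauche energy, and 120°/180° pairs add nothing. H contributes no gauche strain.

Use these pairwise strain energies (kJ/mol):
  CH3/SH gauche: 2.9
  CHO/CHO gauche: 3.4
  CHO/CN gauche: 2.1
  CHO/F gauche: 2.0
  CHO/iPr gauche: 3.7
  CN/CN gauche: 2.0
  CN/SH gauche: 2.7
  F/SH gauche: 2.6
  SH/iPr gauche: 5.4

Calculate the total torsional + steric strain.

This conformer (staggered): CN(0°)/CHO(300°) gauche 2.1; CN(0°)/SH(60°) gauche 2.7; F(120°)/SH(60°) gauche 2.6; iPr(240°)/CHO(300°) gauche 3.7 → 11.1 kJ/mol.

11.1 kJ/mol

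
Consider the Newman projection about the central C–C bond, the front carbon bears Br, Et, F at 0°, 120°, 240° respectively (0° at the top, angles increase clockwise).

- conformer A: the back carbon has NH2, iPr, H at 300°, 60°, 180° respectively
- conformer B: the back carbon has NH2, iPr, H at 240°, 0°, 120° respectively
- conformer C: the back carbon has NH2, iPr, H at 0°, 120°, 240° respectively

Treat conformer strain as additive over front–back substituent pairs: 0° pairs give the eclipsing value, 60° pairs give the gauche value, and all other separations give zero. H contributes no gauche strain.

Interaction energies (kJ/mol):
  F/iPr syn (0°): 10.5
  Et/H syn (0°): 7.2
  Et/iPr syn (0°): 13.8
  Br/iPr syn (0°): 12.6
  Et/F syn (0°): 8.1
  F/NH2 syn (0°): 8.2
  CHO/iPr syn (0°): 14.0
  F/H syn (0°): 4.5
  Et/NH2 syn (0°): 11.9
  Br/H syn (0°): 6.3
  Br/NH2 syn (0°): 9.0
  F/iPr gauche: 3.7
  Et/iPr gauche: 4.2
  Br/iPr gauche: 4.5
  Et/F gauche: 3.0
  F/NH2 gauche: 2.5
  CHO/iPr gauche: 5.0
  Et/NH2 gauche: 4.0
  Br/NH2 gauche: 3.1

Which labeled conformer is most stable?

A

A (staggered): Br–NH2 gauche, Br–iPr gauche, Et–iPr gauche, F–NH2 gauche; 3.1 + 4.5 + 4.2 + 2.5 = 14.3 kJ/mol.
B (eclipsed): Br–iPr eclipsed, Et–H eclipsed, F–NH2 eclipsed; 12.6 + 7.2 + 8.2 = 28.0 kJ/mol.
C (eclipsed): Br–NH2 eclipsed, Et–iPr eclipsed, F–H eclipsed; 9.0 + 13.8 + 4.5 = 27.3 kJ/mol.
A has the lowest total (14.3 kJ/mol).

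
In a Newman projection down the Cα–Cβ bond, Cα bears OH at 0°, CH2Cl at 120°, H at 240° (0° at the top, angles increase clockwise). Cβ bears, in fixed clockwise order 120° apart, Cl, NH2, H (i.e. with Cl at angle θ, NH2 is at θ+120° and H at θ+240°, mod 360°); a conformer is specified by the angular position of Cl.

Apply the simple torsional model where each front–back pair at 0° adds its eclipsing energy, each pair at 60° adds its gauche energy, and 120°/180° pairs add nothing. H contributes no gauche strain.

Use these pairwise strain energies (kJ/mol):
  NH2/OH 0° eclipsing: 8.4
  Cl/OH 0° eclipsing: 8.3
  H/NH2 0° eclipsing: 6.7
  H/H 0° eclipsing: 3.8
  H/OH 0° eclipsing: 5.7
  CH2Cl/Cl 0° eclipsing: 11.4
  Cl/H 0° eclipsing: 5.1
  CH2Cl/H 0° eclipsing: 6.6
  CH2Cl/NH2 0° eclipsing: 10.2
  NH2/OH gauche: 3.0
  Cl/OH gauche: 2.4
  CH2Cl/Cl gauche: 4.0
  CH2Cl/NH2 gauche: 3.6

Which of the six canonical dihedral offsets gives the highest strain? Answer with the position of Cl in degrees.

Cl at 0° (eclipsed): OH–Cl eclipsed, CH2Cl–NH2 eclipsed, H–H eclipsed; 8.3 + 10.2 + 3.8 = 22.3 kJ/mol.
Cl at 60° (staggered): OH–Cl gauche, CH2Cl–Cl gauche, CH2Cl–NH2 gauche; 2.4 + 4.0 + 3.6 = 10.0 kJ/mol.
Cl at 120° (eclipsed): OH–H eclipsed, CH2Cl–Cl eclipsed, H–NH2 eclipsed; 5.7 + 11.4 + 6.7 = 23.8 kJ/mol.
Cl at 180° (staggered): OH–NH2 gauche, CH2Cl–Cl gauche; 3.0 + 4.0 = 7.0 kJ/mol.
Cl at 240° (eclipsed): OH–NH2 eclipsed, CH2Cl–H eclipsed, H–Cl eclipsed; 8.4 + 6.6 + 5.1 = 20.1 kJ/mol.
Cl at 300° (staggered): OH–Cl gauche, OH–NH2 gauche, CH2Cl–NH2 gauche; 2.4 + 3.0 + 3.6 = 9.0 kJ/mol.
The maximum (23.8 kJ/mol) occurs with Cl at 120°.

120°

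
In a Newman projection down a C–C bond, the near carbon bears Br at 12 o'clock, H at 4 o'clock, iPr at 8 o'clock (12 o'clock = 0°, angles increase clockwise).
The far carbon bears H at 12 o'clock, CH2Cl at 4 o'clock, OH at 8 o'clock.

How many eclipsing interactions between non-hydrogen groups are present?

1

Non-H eclipsing pairs: iPr(240°)/OH(240°) — 1 interaction.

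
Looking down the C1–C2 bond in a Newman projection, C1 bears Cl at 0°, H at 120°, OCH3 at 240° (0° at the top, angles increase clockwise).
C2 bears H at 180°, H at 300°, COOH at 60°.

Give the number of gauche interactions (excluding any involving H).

1

Non-H gauche pairs: Cl(0°)/COOH(60°) — 1 interaction.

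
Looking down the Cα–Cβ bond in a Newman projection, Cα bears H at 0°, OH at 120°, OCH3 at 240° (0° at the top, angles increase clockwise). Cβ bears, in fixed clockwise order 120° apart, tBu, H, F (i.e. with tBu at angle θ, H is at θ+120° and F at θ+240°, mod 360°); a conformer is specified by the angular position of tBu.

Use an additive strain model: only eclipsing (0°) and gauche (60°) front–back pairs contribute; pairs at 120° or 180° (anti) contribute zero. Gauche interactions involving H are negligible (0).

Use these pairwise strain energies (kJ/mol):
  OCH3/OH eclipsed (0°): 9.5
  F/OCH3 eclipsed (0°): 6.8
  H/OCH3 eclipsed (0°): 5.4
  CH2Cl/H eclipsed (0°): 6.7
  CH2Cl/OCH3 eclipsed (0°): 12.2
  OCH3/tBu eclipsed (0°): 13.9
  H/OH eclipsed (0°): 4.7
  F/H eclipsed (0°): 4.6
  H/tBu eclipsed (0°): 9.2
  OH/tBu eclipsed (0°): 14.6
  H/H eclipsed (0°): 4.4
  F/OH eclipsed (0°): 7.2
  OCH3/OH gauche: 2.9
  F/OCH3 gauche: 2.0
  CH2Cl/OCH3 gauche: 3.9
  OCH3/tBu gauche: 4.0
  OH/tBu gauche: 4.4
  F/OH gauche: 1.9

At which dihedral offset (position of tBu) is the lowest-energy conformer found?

60°

tBu at 0° (eclipsed): H(0°)/tBu(0°) eclipsed 9.2; OH(120°)/H(120°) eclipsed 4.7; OCH3(240°)/F(240°) eclipsed 6.8 → 20.7 kJ/mol.
tBu at 60° (staggered): OH(120°)/tBu(60°) gauche 4.4; OCH3(240°)/F(300°) gauche 2.0 → 6.4 kJ/mol.
tBu at 120° (eclipsed): H(0°)/F(0°) eclipsed 4.6; OH(120°)/tBu(120°) eclipsed 14.6; OCH3(240°)/H(240°) eclipsed 5.4 → 24.6 kJ/mol.
tBu at 180° (staggered): OH(120°)/tBu(180°) gauche 4.4; OH(120°)/F(60°) gauche 1.9; OCH3(240°)/tBu(180°) gauche 4.0 → 10.3 kJ/mol.
tBu at 240° (eclipsed): H(0°)/H(0°) eclipsed 4.4; OH(120°)/F(120°) eclipsed 7.2; OCH3(240°)/tBu(240°) eclipsed 13.9 → 25.5 kJ/mol.
tBu at 300° (staggered): OH(120°)/F(180°) gauche 1.9; OCH3(240°)/tBu(300°) gauche 4.0; OCH3(240°)/F(180°) gauche 2.0 → 7.9 kJ/mol.
The minimum (6.4 kJ/mol) occurs with tBu at 60°.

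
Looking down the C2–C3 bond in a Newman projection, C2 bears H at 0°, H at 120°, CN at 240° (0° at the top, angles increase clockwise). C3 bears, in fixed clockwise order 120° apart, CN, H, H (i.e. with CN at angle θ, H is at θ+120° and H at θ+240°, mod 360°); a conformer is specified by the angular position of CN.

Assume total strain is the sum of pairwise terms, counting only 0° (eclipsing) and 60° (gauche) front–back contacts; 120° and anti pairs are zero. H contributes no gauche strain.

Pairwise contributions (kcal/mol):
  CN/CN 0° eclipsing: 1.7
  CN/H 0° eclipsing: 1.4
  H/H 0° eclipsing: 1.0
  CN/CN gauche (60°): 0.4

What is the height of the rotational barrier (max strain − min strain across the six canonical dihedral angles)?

CN at 0° (eclipsed): H–CN eclipsed, H–H eclipsed, CN–H eclipsed; 1.4 + 1.0 + 1.4 = 3.8 kcal/mol.
CN at 60° (staggered): no non-H gauche contacts → 0.0 kcal/mol.
CN at 120° (eclipsed): H–H eclipsed, H–CN eclipsed, CN–H eclipsed; 1.0 + 1.4 + 1.4 = 3.8 kcal/mol.
CN at 180° (staggered): CN–CN gauche; 0.4 = 0.4 kcal/mol.
CN at 240° (eclipsed): H–H eclipsed, H–H eclipsed, CN–CN eclipsed; 1.0 + 1.0 + 1.7 = 3.7 kcal/mol.
CN at 300° (staggered): CN–CN gauche; 0.4 = 0.4 kcal/mol.
Max at 0° (3.8 kcal/mol), min at 60° (0.0 kcal/mol); barrier = 3.8 kcal/mol.

3.8 kcal/mol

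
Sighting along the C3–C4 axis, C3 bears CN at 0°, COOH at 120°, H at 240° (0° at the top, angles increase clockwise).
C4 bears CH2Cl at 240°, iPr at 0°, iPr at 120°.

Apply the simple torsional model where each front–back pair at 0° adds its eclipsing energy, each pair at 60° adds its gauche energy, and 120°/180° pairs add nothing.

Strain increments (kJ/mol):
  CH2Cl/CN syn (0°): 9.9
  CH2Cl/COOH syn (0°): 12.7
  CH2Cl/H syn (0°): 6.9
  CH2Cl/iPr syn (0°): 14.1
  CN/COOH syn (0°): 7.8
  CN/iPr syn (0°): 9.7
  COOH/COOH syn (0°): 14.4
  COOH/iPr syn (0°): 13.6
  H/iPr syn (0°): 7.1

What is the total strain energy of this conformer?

This conformer (eclipsed): CN(0°)/iPr(0°) eclipsed 9.7; COOH(120°)/iPr(120°) eclipsed 13.6; H(240°)/CH2Cl(240°) eclipsed 6.9 → 30.2 kJ/mol.

30.2 kJ/mol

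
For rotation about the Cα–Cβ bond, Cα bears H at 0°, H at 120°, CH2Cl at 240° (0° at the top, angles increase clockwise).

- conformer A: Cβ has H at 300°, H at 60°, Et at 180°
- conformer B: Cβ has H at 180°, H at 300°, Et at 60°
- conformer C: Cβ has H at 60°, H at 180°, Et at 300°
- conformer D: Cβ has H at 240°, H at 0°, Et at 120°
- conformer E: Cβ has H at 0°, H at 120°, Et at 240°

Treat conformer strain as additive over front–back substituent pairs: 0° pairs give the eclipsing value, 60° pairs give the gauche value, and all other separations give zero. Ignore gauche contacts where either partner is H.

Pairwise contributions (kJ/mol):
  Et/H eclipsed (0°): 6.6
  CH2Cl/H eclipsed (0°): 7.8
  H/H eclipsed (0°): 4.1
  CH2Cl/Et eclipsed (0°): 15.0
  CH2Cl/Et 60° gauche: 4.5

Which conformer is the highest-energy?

A (staggered): CH2Cl(240°)/Et(180°) gauche 4.5 → 4.5 kJ/mol.
B (staggered): no non-H gauche contacts → 0.0 kJ/mol.
C (staggered): CH2Cl(240°)/Et(300°) gauche 4.5 → 4.5 kJ/mol.
D (eclipsed): H(0°)/H(0°) eclipsed 4.1; H(120°)/Et(120°) eclipsed 6.6; CH2Cl(240°)/H(240°) eclipsed 7.8 → 18.5 kJ/mol.
E (eclipsed): H(0°)/H(0°) eclipsed 4.1; H(120°)/H(120°) eclipsed 4.1; CH2Cl(240°)/Et(240°) eclipsed 15.0 → 23.2 kJ/mol.
E has the highest total (23.2 kJ/mol).

E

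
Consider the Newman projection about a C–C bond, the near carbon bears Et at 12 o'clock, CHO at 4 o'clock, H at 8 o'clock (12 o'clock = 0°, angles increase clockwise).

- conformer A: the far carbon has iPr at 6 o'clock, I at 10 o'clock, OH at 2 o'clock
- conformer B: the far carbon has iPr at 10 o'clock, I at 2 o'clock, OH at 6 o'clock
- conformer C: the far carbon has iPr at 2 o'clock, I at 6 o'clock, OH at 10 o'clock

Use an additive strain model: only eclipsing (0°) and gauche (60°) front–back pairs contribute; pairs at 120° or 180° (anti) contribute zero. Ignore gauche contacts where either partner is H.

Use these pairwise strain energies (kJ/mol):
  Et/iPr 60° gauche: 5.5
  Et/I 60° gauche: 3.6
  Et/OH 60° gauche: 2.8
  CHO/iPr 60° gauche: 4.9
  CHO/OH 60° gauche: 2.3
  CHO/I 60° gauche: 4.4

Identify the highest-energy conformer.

A (staggered): Et(0°)/I(300°) gauche 3.6; Et(0°)/OH(60°) gauche 2.8; CHO(120°)/iPr(180°) gauche 4.9; CHO(120°)/OH(60°) gauche 2.3 → 13.6 kJ/mol.
B (staggered): Et(0°)/iPr(300°) gauche 5.5; Et(0°)/I(60°) gauche 3.6; CHO(120°)/I(60°) gauche 4.4; CHO(120°)/OH(180°) gauche 2.3 → 15.8 kJ/mol.
C (staggered): Et(0°)/iPr(60°) gauche 5.5; Et(0°)/OH(300°) gauche 2.8; CHO(120°)/iPr(60°) gauche 4.9; CHO(120°)/I(180°) gauche 4.4 → 17.6 kJ/mol.
C has the highest total (17.6 kJ/mol).

C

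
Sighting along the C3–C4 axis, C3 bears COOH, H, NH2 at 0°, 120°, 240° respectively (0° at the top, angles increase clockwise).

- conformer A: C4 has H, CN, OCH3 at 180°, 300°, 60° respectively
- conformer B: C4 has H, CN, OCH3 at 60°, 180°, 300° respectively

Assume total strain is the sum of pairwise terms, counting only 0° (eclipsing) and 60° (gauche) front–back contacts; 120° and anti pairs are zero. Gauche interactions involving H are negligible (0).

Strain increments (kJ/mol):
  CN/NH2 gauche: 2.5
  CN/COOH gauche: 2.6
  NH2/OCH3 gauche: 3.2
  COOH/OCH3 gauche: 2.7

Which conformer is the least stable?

B

A (staggered): COOH–CN gauche, COOH–OCH3 gauche, NH2–CN gauche; 2.6 + 2.7 + 2.5 = 7.8 kJ/mol.
B (staggered): COOH–OCH3 gauche, NH2–CN gauche, NH2–OCH3 gauche; 2.7 + 2.5 + 3.2 = 8.4 kJ/mol.
B has the highest total (8.4 kJ/mol).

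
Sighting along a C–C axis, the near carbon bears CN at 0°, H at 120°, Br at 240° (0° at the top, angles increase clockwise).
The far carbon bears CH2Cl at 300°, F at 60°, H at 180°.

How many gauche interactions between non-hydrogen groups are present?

Non-H gauche pairs: CN(0°)/CH2Cl(300°); CN(0°)/F(60°); Br(240°)/CH2Cl(300°) — 3 interactions.

3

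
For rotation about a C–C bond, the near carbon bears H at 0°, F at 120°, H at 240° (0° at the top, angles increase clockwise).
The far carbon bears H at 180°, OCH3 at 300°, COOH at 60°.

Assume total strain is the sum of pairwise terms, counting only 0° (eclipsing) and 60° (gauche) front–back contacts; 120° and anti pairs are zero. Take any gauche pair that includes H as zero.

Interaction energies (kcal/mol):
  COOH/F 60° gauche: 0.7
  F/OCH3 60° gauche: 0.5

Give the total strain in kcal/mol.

This conformer (staggered): F(120°)/COOH(60°) gauche 0.7 → 0.7 kcal/mol.

0.7 kcal/mol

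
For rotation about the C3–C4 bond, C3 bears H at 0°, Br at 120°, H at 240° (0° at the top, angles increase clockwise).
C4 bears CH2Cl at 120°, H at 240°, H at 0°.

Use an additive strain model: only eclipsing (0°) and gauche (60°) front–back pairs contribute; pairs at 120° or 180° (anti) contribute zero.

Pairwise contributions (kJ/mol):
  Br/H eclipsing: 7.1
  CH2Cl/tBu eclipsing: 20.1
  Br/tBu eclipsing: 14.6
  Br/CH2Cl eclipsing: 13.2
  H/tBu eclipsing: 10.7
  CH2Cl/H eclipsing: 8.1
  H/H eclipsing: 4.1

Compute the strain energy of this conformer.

This conformer (eclipsed): H–H eclipsed, Br–CH2Cl eclipsed, H–H eclipsed; 4.1 + 13.2 + 4.1 = 21.4 kJ/mol.

21.4 kJ/mol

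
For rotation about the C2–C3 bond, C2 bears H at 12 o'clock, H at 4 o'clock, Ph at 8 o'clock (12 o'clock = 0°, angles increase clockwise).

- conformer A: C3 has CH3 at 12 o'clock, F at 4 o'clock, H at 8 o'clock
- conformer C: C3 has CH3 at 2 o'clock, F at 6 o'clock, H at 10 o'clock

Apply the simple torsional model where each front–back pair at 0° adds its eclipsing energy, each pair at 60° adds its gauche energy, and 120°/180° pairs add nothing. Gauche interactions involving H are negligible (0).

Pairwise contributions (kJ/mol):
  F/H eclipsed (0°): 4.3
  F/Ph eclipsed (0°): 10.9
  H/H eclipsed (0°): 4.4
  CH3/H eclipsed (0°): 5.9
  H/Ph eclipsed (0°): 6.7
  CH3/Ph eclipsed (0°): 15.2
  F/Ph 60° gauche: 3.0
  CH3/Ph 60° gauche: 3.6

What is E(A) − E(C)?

A (eclipsed): H–CH3 eclipsed, H–F eclipsed, Ph–H eclipsed; 5.9 + 4.3 + 6.7 = 16.9 kJ/mol.
C (staggered): Ph–F gauche; 3.0 = 3.0 kJ/mol.
E(A) − E(C) = 16.9 − 3.0 = +13.9 kJ/mol.

+13.9 kJ/mol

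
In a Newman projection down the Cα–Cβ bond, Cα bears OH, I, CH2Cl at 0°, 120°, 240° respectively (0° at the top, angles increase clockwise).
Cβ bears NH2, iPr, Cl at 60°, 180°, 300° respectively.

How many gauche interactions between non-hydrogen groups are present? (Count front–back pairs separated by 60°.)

Non-H gauche pairs: OH(0°)/NH2(60°); OH(0°)/Cl(300°); I(120°)/NH2(60°); I(120°)/iPr(180°); CH2Cl(240°)/iPr(180°); CH2Cl(240°)/Cl(300°) — 6 interactions.

6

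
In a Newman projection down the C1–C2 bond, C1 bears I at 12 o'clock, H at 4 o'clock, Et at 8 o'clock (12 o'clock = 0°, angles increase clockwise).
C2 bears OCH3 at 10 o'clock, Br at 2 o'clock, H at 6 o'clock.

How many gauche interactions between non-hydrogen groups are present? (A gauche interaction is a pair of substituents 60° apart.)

3

Non-H gauche pairs: I(0°)/OCH3(300°); I(0°)/Br(60°); Et(240°)/OCH3(300°) — 3 interactions.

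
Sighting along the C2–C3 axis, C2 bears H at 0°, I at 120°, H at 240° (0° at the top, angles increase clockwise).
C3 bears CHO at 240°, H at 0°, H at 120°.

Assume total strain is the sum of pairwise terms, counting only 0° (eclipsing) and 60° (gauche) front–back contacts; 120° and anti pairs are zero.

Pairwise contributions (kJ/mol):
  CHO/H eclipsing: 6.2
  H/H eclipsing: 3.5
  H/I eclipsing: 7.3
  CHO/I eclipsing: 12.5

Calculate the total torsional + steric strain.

17.0 kJ/mol

This conformer (eclipsed): H–H eclipsed, I–H eclipsed, H–CHO eclipsed; 3.5 + 7.3 + 6.2 = 17.0 kJ/mol.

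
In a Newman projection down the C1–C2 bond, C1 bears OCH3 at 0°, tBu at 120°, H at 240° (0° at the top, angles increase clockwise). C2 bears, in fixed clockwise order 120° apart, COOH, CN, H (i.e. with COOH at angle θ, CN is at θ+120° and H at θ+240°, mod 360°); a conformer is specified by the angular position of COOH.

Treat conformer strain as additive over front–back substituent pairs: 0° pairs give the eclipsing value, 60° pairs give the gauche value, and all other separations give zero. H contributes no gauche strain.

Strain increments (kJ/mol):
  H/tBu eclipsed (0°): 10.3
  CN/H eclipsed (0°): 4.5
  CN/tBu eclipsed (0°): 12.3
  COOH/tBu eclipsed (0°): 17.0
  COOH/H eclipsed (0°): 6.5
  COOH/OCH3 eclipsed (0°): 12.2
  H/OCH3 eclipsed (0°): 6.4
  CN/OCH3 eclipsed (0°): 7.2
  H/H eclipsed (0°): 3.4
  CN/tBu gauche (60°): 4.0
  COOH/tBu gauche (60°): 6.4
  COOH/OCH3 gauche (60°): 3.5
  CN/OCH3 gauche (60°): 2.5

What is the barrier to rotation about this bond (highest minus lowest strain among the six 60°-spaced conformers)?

COOH at 0° is eclipsed. OCH3 at 0° is eclipsed with COOH at 0° (12.2); tBu at 120° is eclipsed with CN at 120° (12.3); H at 240° is eclipsed with H at 240° (3.4). Total 27.9 kJ/mol.
COOH at 60° is staggered. OCH3 at 0° is gauche with COOH at 60° (3.5); tBu at 120° is gauche with COOH at 60° (6.4); tBu at 120° is gauche with CN at 180° (4.0). Total 13.9 kJ/mol.
COOH at 120° is eclipsed. OCH3 at 0° is eclipsed with H at 0° (6.4); tBu at 120° is eclipsed with COOH at 120° (17.0); H at 240° is eclipsed with CN at 240° (4.5). Total 27.9 kJ/mol.
COOH at 180° is staggered. OCH3 at 0° is gauche with CN at 300° (2.5); tBu at 120° is gauche with COOH at 180° (6.4). Total 8.9 kJ/mol.
COOH at 240° is eclipsed. OCH3 at 0° is eclipsed with CN at 0° (7.2); tBu at 120° is eclipsed with H at 120° (10.3); H at 240° is eclipsed with COOH at 240° (6.5). Total 24.0 kJ/mol.
COOH at 300° is staggered. OCH3 at 0° is gauche with COOH at 300° (3.5); OCH3 at 0° is gauche with CN at 60° (2.5); tBu at 120° is gauche with CN at 60° (4.0). Total 10.0 kJ/mol.
Max at 0° (27.9 kJ/mol), min at 180° (8.9 kJ/mol); barrier = 19.0 kJ/mol.

19.0 kJ/mol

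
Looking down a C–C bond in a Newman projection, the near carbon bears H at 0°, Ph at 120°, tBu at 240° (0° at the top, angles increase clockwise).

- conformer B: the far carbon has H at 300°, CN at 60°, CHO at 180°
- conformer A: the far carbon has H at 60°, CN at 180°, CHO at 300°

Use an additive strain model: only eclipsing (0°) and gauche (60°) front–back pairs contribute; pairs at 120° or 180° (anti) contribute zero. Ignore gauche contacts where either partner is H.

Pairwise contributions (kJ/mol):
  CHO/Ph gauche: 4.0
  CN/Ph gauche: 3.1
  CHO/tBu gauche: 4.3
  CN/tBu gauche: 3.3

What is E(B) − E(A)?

+0.7 kJ/mol

B (staggered): Ph–CN gauche, Ph–CHO gauche, tBu–CHO gauche; 3.1 + 4.0 + 4.3 = 11.4 kJ/mol.
A (staggered): Ph–CN gauche, tBu–CN gauche, tBu–CHO gauche; 3.1 + 3.3 + 4.3 = 10.7 kJ/mol.
E(B) − E(A) = 11.4 − 10.7 = +0.7 kJ/mol.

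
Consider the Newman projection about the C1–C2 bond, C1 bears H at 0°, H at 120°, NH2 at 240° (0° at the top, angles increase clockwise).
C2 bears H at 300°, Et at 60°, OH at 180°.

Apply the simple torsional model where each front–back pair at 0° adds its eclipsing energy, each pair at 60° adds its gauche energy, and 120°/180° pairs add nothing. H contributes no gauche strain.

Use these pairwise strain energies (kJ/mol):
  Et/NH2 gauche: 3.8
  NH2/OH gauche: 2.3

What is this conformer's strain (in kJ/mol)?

This conformer is staggered. NH2 at 240° is gauche with OH at 180° (2.3). Total 2.3 kJ/mol.

2.3 kJ/mol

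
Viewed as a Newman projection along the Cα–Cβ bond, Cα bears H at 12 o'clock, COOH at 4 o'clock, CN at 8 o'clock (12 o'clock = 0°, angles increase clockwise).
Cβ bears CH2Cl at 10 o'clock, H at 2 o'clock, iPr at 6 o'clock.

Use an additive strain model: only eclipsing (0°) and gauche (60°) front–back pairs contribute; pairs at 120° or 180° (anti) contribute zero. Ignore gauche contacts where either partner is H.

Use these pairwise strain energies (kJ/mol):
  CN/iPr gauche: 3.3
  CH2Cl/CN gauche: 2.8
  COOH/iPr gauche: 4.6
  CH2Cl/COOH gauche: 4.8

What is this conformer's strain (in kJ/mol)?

10.7 kJ/mol

This conformer is staggered. COOH at 120° is gauche with iPr at 180° (4.6); CN at 240° is gauche with CH2Cl at 300° (2.8); CN at 240° is gauche with iPr at 180° (3.3). Total 10.7 kJ/mol.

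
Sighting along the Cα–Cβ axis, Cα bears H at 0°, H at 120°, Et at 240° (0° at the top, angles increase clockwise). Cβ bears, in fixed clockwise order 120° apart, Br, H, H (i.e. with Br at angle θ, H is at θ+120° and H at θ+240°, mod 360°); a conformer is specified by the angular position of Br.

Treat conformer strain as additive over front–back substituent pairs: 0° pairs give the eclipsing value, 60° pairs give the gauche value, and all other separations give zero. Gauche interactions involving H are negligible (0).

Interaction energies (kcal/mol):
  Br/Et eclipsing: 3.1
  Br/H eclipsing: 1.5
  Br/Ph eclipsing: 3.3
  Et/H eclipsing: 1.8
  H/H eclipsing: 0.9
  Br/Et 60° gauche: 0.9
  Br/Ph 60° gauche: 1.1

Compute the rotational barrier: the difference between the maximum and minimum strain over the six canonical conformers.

4.9 kcal/mol

Br at 0° (eclipsed): H–Br eclipsed, H–H eclipsed, Et–H eclipsed; 1.5 + 0.9 + 1.8 = 4.2 kcal/mol.
Br at 60° (staggered): no non-H gauche contacts → 0.0 kcal/mol.
Br at 120° (eclipsed): H–H eclipsed, H–Br eclipsed, Et–H eclipsed; 0.9 + 1.5 + 1.8 = 4.2 kcal/mol.
Br at 180° (staggered): Et–Br gauche; 0.9 = 0.9 kcal/mol.
Br at 240° (eclipsed): H–H eclipsed, H–H eclipsed, Et–Br eclipsed; 0.9 + 0.9 + 3.1 = 4.9 kcal/mol.
Br at 300° (staggered): Et–Br gauche; 0.9 = 0.9 kcal/mol.
Max at 240° (4.9 kcal/mol), min at 60° (0.0 kcal/mol); barrier = 4.9 kcal/mol.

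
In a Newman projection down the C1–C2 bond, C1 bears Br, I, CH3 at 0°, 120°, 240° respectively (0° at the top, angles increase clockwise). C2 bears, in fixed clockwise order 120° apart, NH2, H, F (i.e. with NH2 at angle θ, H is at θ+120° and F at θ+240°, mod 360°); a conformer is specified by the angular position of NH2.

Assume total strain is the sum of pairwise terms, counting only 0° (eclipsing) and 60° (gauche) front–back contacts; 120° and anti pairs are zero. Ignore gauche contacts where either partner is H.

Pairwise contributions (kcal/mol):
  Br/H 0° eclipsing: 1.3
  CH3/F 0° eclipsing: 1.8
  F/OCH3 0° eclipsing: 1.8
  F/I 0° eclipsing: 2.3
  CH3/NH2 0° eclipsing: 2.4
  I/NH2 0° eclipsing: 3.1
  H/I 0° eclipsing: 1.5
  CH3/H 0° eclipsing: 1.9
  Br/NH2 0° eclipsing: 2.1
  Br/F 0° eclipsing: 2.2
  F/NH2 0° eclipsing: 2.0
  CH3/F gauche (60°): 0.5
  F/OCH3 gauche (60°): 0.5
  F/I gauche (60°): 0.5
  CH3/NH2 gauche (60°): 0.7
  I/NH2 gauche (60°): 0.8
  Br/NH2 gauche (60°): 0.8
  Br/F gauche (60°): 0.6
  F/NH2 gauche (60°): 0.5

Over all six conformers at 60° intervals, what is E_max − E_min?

NH2 at 0° (eclipsed): Br–NH2 eclipsed, I–H eclipsed, CH3–F eclipsed; 2.1 + 1.5 + 1.8 = 5.4 kcal/mol.
NH2 at 60° (staggered): Br–NH2 gauche, Br–F gauche, I–NH2 gauche, CH3–F gauche; 0.8 + 0.6 + 0.8 + 0.5 = 2.7 kcal/mol.
NH2 at 120° (eclipsed): Br–F eclipsed, I–NH2 eclipsed, CH3–H eclipsed; 2.2 + 3.1 + 1.9 = 7.2 kcal/mol.
NH2 at 180° (staggered): Br–F gauche, I–NH2 gauche, I–F gauche, CH3–NH2 gauche; 0.6 + 0.8 + 0.5 + 0.7 = 2.6 kcal/mol.
NH2 at 240° (eclipsed): Br–H eclipsed, I–F eclipsed, CH3–NH2 eclipsed; 1.3 + 2.3 + 2.4 = 6.0 kcal/mol.
NH2 at 300° (staggered): Br–NH2 gauche, I–F gauche, CH3–NH2 gauche, CH3–F gauche; 0.8 + 0.5 + 0.7 + 0.5 = 2.5 kcal/mol.
Max at 120° (7.2 kcal/mol), min at 300° (2.5 kcal/mol); barrier = 4.7 kcal/mol.

4.7 kcal/mol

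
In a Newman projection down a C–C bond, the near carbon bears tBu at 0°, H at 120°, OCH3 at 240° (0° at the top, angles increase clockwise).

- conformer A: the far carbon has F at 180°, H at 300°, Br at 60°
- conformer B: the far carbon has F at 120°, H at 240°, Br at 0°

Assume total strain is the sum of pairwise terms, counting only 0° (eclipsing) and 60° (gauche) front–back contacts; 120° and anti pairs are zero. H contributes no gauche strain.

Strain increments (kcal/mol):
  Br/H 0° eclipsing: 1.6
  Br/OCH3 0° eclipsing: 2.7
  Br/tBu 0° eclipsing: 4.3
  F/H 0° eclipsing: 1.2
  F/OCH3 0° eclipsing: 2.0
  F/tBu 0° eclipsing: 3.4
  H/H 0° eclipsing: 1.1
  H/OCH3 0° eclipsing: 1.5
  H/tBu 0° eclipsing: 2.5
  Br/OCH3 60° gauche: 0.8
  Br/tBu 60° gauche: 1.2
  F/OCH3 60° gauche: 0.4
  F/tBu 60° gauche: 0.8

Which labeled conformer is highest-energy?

B

A is staggered. tBu at 0° is gauche with Br at 60° (1.2); OCH3 at 240° is gauche with F at 180° (0.4). Total 1.6 kcal/mol.
B is eclipsed. tBu at 0° is eclipsed with Br at 0° (4.3); H at 120° is eclipsed with F at 120° (1.2); OCH3 at 240° is eclipsed with H at 240° (1.5). Total 7.0 kcal/mol.
B has the highest total (7.0 kcal/mol).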